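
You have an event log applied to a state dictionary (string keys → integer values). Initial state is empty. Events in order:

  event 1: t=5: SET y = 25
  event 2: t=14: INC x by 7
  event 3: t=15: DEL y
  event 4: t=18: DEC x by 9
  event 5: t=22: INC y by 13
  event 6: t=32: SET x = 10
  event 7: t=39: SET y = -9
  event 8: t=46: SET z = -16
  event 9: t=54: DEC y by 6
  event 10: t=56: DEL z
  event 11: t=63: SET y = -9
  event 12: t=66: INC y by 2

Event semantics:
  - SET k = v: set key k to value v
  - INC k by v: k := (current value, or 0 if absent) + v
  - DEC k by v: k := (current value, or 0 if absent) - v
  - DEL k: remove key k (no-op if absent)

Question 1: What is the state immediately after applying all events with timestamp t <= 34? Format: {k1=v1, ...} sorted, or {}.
Answer: {x=10, y=13}

Derivation:
Apply events with t <= 34 (6 events):
  after event 1 (t=5: SET y = 25): {y=25}
  after event 2 (t=14: INC x by 7): {x=7, y=25}
  after event 3 (t=15: DEL y): {x=7}
  after event 4 (t=18: DEC x by 9): {x=-2}
  after event 5 (t=22: INC y by 13): {x=-2, y=13}
  after event 6 (t=32: SET x = 10): {x=10, y=13}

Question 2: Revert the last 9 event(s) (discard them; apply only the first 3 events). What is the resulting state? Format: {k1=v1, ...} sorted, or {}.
Keep first 3 events (discard last 9):
  after event 1 (t=5: SET y = 25): {y=25}
  after event 2 (t=14: INC x by 7): {x=7, y=25}
  after event 3 (t=15: DEL y): {x=7}

Answer: {x=7}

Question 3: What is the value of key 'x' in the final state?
Track key 'x' through all 12 events:
  event 1 (t=5: SET y = 25): x unchanged
  event 2 (t=14: INC x by 7): x (absent) -> 7
  event 3 (t=15: DEL y): x unchanged
  event 4 (t=18: DEC x by 9): x 7 -> -2
  event 5 (t=22: INC y by 13): x unchanged
  event 6 (t=32: SET x = 10): x -2 -> 10
  event 7 (t=39: SET y = -9): x unchanged
  event 8 (t=46: SET z = -16): x unchanged
  event 9 (t=54: DEC y by 6): x unchanged
  event 10 (t=56: DEL z): x unchanged
  event 11 (t=63: SET y = -9): x unchanged
  event 12 (t=66: INC y by 2): x unchanged
Final: x = 10

Answer: 10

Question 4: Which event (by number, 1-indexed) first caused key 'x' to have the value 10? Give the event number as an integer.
Looking for first event where x becomes 10:
  event 2: x = 7
  event 3: x = 7
  event 4: x = -2
  event 5: x = -2
  event 6: x -2 -> 10  <-- first match

Answer: 6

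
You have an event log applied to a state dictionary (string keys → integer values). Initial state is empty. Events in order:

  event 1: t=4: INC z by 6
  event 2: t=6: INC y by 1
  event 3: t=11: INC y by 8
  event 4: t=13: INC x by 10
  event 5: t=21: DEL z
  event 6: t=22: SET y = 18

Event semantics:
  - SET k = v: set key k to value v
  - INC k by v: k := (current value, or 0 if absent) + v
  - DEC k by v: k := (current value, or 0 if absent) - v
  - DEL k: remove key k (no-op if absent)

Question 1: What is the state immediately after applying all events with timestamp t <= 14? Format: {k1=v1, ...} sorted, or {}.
Apply events with t <= 14 (4 events):
  after event 1 (t=4: INC z by 6): {z=6}
  after event 2 (t=6: INC y by 1): {y=1, z=6}
  after event 3 (t=11: INC y by 8): {y=9, z=6}
  after event 4 (t=13: INC x by 10): {x=10, y=9, z=6}

Answer: {x=10, y=9, z=6}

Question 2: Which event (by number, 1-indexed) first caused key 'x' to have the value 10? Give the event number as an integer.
Answer: 4

Derivation:
Looking for first event where x becomes 10:
  event 4: x (absent) -> 10  <-- first match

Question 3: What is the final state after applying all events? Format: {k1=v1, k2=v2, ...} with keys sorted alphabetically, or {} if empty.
Answer: {x=10, y=18}

Derivation:
  after event 1 (t=4: INC z by 6): {z=6}
  after event 2 (t=6: INC y by 1): {y=1, z=6}
  after event 3 (t=11: INC y by 8): {y=9, z=6}
  after event 4 (t=13: INC x by 10): {x=10, y=9, z=6}
  after event 5 (t=21: DEL z): {x=10, y=9}
  after event 6 (t=22: SET y = 18): {x=10, y=18}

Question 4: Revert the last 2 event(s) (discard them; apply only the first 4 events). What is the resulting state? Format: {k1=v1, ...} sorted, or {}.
Keep first 4 events (discard last 2):
  after event 1 (t=4: INC z by 6): {z=6}
  after event 2 (t=6: INC y by 1): {y=1, z=6}
  after event 3 (t=11: INC y by 8): {y=9, z=6}
  after event 4 (t=13: INC x by 10): {x=10, y=9, z=6}

Answer: {x=10, y=9, z=6}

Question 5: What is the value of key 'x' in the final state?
Answer: 10

Derivation:
Track key 'x' through all 6 events:
  event 1 (t=4: INC z by 6): x unchanged
  event 2 (t=6: INC y by 1): x unchanged
  event 3 (t=11: INC y by 8): x unchanged
  event 4 (t=13: INC x by 10): x (absent) -> 10
  event 5 (t=21: DEL z): x unchanged
  event 6 (t=22: SET y = 18): x unchanged
Final: x = 10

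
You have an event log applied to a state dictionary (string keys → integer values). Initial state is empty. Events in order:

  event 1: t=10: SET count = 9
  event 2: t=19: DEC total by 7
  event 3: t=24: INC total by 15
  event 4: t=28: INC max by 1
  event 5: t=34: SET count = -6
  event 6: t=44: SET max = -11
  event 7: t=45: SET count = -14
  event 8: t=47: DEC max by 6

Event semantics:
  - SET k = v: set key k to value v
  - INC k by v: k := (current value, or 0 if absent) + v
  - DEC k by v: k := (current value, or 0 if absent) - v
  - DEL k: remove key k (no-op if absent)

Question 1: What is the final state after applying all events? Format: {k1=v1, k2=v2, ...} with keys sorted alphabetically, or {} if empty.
  after event 1 (t=10: SET count = 9): {count=9}
  after event 2 (t=19: DEC total by 7): {count=9, total=-7}
  after event 3 (t=24: INC total by 15): {count=9, total=8}
  after event 4 (t=28: INC max by 1): {count=9, max=1, total=8}
  after event 5 (t=34: SET count = -6): {count=-6, max=1, total=8}
  after event 6 (t=44: SET max = -11): {count=-6, max=-11, total=8}
  after event 7 (t=45: SET count = -14): {count=-14, max=-11, total=8}
  after event 8 (t=47: DEC max by 6): {count=-14, max=-17, total=8}

Answer: {count=-14, max=-17, total=8}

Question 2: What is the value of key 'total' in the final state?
Track key 'total' through all 8 events:
  event 1 (t=10: SET count = 9): total unchanged
  event 2 (t=19: DEC total by 7): total (absent) -> -7
  event 3 (t=24: INC total by 15): total -7 -> 8
  event 4 (t=28: INC max by 1): total unchanged
  event 5 (t=34: SET count = -6): total unchanged
  event 6 (t=44: SET max = -11): total unchanged
  event 7 (t=45: SET count = -14): total unchanged
  event 8 (t=47: DEC max by 6): total unchanged
Final: total = 8

Answer: 8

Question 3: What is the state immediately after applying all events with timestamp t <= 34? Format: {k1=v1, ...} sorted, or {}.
Apply events with t <= 34 (5 events):
  after event 1 (t=10: SET count = 9): {count=9}
  after event 2 (t=19: DEC total by 7): {count=9, total=-7}
  after event 3 (t=24: INC total by 15): {count=9, total=8}
  after event 4 (t=28: INC max by 1): {count=9, max=1, total=8}
  after event 5 (t=34: SET count = -6): {count=-6, max=1, total=8}

Answer: {count=-6, max=1, total=8}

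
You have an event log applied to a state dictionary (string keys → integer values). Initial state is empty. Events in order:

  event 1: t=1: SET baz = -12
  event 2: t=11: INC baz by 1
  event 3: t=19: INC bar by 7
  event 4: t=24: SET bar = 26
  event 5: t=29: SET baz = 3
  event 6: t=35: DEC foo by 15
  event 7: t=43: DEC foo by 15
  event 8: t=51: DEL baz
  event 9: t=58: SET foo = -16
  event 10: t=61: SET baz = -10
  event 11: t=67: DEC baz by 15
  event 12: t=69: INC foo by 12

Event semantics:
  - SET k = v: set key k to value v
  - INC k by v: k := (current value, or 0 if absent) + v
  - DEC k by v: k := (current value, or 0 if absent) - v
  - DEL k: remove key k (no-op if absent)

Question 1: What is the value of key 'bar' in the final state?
Track key 'bar' through all 12 events:
  event 1 (t=1: SET baz = -12): bar unchanged
  event 2 (t=11: INC baz by 1): bar unchanged
  event 3 (t=19: INC bar by 7): bar (absent) -> 7
  event 4 (t=24: SET bar = 26): bar 7 -> 26
  event 5 (t=29: SET baz = 3): bar unchanged
  event 6 (t=35: DEC foo by 15): bar unchanged
  event 7 (t=43: DEC foo by 15): bar unchanged
  event 8 (t=51: DEL baz): bar unchanged
  event 9 (t=58: SET foo = -16): bar unchanged
  event 10 (t=61: SET baz = -10): bar unchanged
  event 11 (t=67: DEC baz by 15): bar unchanged
  event 12 (t=69: INC foo by 12): bar unchanged
Final: bar = 26

Answer: 26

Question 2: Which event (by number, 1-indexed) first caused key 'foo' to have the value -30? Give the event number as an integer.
Looking for first event where foo becomes -30:
  event 6: foo = -15
  event 7: foo -15 -> -30  <-- first match

Answer: 7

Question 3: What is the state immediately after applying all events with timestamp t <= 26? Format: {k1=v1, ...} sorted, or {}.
Answer: {bar=26, baz=-11}

Derivation:
Apply events with t <= 26 (4 events):
  after event 1 (t=1: SET baz = -12): {baz=-12}
  after event 2 (t=11: INC baz by 1): {baz=-11}
  after event 3 (t=19: INC bar by 7): {bar=7, baz=-11}
  after event 4 (t=24: SET bar = 26): {bar=26, baz=-11}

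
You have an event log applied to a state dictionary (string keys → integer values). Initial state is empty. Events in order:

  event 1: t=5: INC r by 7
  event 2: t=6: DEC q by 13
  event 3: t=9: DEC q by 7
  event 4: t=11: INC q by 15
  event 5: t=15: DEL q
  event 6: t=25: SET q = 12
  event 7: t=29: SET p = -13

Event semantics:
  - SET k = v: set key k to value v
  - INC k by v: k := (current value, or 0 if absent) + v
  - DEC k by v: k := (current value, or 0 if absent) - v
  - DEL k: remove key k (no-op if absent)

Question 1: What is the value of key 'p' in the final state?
Track key 'p' through all 7 events:
  event 1 (t=5: INC r by 7): p unchanged
  event 2 (t=6: DEC q by 13): p unchanged
  event 3 (t=9: DEC q by 7): p unchanged
  event 4 (t=11: INC q by 15): p unchanged
  event 5 (t=15: DEL q): p unchanged
  event 6 (t=25: SET q = 12): p unchanged
  event 7 (t=29: SET p = -13): p (absent) -> -13
Final: p = -13

Answer: -13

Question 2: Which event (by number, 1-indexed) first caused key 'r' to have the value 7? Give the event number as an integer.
Answer: 1

Derivation:
Looking for first event where r becomes 7:
  event 1: r (absent) -> 7  <-- first match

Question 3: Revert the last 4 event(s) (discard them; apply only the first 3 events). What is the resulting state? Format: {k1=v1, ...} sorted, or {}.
Answer: {q=-20, r=7}

Derivation:
Keep first 3 events (discard last 4):
  after event 1 (t=5: INC r by 7): {r=7}
  after event 2 (t=6: DEC q by 13): {q=-13, r=7}
  after event 3 (t=9: DEC q by 7): {q=-20, r=7}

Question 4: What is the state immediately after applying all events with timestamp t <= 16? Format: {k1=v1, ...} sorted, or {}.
Apply events with t <= 16 (5 events):
  after event 1 (t=5: INC r by 7): {r=7}
  after event 2 (t=6: DEC q by 13): {q=-13, r=7}
  after event 3 (t=9: DEC q by 7): {q=-20, r=7}
  after event 4 (t=11: INC q by 15): {q=-5, r=7}
  after event 5 (t=15: DEL q): {r=7}

Answer: {r=7}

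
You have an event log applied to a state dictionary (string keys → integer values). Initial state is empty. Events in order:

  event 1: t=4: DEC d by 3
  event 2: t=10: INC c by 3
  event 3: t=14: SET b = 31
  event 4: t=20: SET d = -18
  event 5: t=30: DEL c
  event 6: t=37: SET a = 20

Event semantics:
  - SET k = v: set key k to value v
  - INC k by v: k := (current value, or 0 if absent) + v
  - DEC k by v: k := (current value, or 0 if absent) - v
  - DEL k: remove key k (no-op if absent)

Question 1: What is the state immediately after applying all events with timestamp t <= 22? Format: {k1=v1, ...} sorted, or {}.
Answer: {b=31, c=3, d=-18}

Derivation:
Apply events with t <= 22 (4 events):
  after event 1 (t=4: DEC d by 3): {d=-3}
  after event 2 (t=10: INC c by 3): {c=3, d=-3}
  after event 3 (t=14: SET b = 31): {b=31, c=3, d=-3}
  after event 4 (t=20: SET d = -18): {b=31, c=3, d=-18}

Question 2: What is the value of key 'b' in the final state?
Answer: 31

Derivation:
Track key 'b' through all 6 events:
  event 1 (t=4: DEC d by 3): b unchanged
  event 2 (t=10: INC c by 3): b unchanged
  event 3 (t=14: SET b = 31): b (absent) -> 31
  event 4 (t=20: SET d = -18): b unchanged
  event 5 (t=30: DEL c): b unchanged
  event 6 (t=37: SET a = 20): b unchanged
Final: b = 31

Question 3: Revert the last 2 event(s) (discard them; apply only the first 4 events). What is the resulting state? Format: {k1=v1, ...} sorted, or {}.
Answer: {b=31, c=3, d=-18}

Derivation:
Keep first 4 events (discard last 2):
  after event 1 (t=4: DEC d by 3): {d=-3}
  after event 2 (t=10: INC c by 3): {c=3, d=-3}
  after event 3 (t=14: SET b = 31): {b=31, c=3, d=-3}
  after event 4 (t=20: SET d = -18): {b=31, c=3, d=-18}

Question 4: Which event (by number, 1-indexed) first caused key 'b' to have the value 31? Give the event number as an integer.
Answer: 3

Derivation:
Looking for first event where b becomes 31:
  event 3: b (absent) -> 31  <-- first match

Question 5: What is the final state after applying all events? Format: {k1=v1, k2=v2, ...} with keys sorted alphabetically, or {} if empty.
  after event 1 (t=4: DEC d by 3): {d=-3}
  after event 2 (t=10: INC c by 3): {c=3, d=-3}
  after event 3 (t=14: SET b = 31): {b=31, c=3, d=-3}
  after event 4 (t=20: SET d = -18): {b=31, c=3, d=-18}
  after event 5 (t=30: DEL c): {b=31, d=-18}
  after event 6 (t=37: SET a = 20): {a=20, b=31, d=-18}

Answer: {a=20, b=31, d=-18}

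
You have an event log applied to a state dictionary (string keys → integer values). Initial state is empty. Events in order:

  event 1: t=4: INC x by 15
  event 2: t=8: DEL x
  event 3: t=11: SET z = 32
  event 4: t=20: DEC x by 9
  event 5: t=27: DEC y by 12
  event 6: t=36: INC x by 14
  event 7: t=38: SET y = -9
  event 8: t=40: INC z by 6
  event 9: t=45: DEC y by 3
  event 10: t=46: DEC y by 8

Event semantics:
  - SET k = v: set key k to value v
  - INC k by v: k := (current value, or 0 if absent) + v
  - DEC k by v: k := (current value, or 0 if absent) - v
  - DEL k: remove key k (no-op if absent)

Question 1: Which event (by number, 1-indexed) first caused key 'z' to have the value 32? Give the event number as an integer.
Looking for first event where z becomes 32:
  event 3: z (absent) -> 32  <-- first match

Answer: 3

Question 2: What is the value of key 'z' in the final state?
Track key 'z' through all 10 events:
  event 1 (t=4: INC x by 15): z unchanged
  event 2 (t=8: DEL x): z unchanged
  event 3 (t=11: SET z = 32): z (absent) -> 32
  event 4 (t=20: DEC x by 9): z unchanged
  event 5 (t=27: DEC y by 12): z unchanged
  event 6 (t=36: INC x by 14): z unchanged
  event 7 (t=38: SET y = -9): z unchanged
  event 8 (t=40: INC z by 6): z 32 -> 38
  event 9 (t=45: DEC y by 3): z unchanged
  event 10 (t=46: DEC y by 8): z unchanged
Final: z = 38

Answer: 38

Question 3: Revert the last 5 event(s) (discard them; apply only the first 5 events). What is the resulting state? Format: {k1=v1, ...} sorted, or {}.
Answer: {x=-9, y=-12, z=32}

Derivation:
Keep first 5 events (discard last 5):
  after event 1 (t=4: INC x by 15): {x=15}
  after event 2 (t=8: DEL x): {}
  after event 3 (t=11: SET z = 32): {z=32}
  after event 4 (t=20: DEC x by 9): {x=-9, z=32}
  after event 5 (t=27: DEC y by 12): {x=-9, y=-12, z=32}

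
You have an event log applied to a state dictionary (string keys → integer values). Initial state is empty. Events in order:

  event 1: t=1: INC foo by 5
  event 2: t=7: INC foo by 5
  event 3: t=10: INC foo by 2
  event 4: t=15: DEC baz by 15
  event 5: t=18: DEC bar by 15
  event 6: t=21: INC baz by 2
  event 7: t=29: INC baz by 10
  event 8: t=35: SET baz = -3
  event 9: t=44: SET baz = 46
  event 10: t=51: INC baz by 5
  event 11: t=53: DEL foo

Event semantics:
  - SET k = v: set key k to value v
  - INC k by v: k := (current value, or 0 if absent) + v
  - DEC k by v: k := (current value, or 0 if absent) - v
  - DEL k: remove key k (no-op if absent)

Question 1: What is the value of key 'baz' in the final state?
Track key 'baz' through all 11 events:
  event 1 (t=1: INC foo by 5): baz unchanged
  event 2 (t=7: INC foo by 5): baz unchanged
  event 3 (t=10: INC foo by 2): baz unchanged
  event 4 (t=15: DEC baz by 15): baz (absent) -> -15
  event 5 (t=18: DEC bar by 15): baz unchanged
  event 6 (t=21: INC baz by 2): baz -15 -> -13
  event 7 (t=29: INC baz by 10): baz -13 -> -3
  event 8 (t=35: SET baz = -3): baz -3 -> -3
  event 9 (t=44: SET baz = 46): baz -3 -> 46
  event 10 (t=51: INC baz by 5): baz 46 -> 51
  event 11 (t=53: DEL foo): baz unchanged
Final: baz = 51

Answer: 51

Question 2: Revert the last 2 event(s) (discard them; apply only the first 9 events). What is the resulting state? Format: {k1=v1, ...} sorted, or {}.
Keep first 9 events (discard last 2):
  after event 1 (t=1: INC foo by 5): {foo=5}
  after event 2 (t=7: INC foo by 5): {foo=10}
  after event 3 (t=10: INC foo by 2): {foo=12}
  after event 4 (t=15: DEC baz by 15): {baz=-15, foo=12}
  after event 5 (t=18: DEC bar by 15): {bar=-15, baz=-15, foo=12}
  after event 6 (t=21: INC baz by 2): {bar=-15, baz=-13, foo=12}
  after event 7 (t=29: INC baz by 10): {bar=-15, baz=-3, foo=12}
  after event 8 (t=35: SET baz = -3): {bar=-15, baz=-3, foo=12}
  after event 9 (t=44: SET baz = 46): {bar=-15, baz=46, foo=12}

Answer: {bar=-15, baz=46, foo=12}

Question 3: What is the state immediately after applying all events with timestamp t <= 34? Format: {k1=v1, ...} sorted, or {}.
Apply events with t <= 34 (7 events):
  after event 1 (t=1: INC foo by 5): {foo=5}
  after event 2 (t=7: INC foo by 5): {foo=10}
  after event 3 (t=10: INC foo by 2): {foo=12}
  after event 4 (t=15: DEC baz by 15): {baz=-15, foo=12}
  after event 5 (t=18: DEC bar by 15): {bar=-15, baz=-15, foo=12}
  after event 6 (t=21: INC baz by 2): {bar=-15, baz=-13, foo=12}
  after event 7 (t=29: INC baz by 10): {bar=-15, baz=-3, foo=12}

Answer: {bar=-15, baz=-3, foo=12}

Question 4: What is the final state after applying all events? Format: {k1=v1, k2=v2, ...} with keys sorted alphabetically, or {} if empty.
Answer: {bar=-15, baz=51}

Derivation:
  after event 1 (t=1: INC foo by 5): {foo=5}
  after event 2 (t=7: INC foo by 5): {foo=10}
  after event 3 (t=10: INC foo by 2): {foo=12}
  after event 4 (t=15: DEC baz by 15): {baz=-15, foo=12}
  after event 5 (t=18: DEC bar by 15): {bar=-15, baz=-15, foo=12}
  after event 6 (t=21: INC baz by 2): {bar=-15, baz=-13, foo=12}
  after event 7 (t=29: INC baz by 10): {bar=-15, baz=-3, foo=12}
  after event 8 (t=35: SET baz = -3): {bar=-15, baz=-3, foo=12}
  after event 9 (t=44: SET baz = 46): {bar=-15, baz=46, foo=12}
  after event 10 (t=51: INC baz by 5): {bar=-15, baz=51, foo=12}
  after event 11 (t=53: DEL foo): {bar=-15, baz=51}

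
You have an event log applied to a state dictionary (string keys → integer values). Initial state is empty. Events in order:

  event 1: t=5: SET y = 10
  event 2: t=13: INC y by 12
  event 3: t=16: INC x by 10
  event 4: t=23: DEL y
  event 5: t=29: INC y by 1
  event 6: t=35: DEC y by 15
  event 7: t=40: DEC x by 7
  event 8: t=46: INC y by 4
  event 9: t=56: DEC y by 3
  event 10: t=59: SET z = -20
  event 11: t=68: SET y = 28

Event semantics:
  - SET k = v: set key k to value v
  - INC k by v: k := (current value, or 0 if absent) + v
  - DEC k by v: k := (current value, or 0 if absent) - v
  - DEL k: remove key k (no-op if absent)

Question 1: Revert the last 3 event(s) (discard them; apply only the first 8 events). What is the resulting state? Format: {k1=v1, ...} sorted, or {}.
Answer: {x=3, y=-10}

Derivation:
Keep first 8 events (discard last 3):
  after event 1 (t=5: SET y = 10): {y=10}
  after event 2 (t=13: INC y by 12): {y=22}
  after event 3 (t=16: INC x by 10): {x=10, y=22}
  after event 4 (t=23: DEL y): {x=10}
  after event 5 (t=29: INC y by 1): {x=10, y=1}
  after event 6 (t=35: DEC y by 15): {x=10, y=-14}
  after event 7 (t=40: DEC x by 7): {x=3, y=-14}
  after event 8 (t=46: INC y by 4): {x=3, y=-10}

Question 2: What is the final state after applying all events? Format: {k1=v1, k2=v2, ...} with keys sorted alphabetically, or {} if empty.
Answer: {x=3, y=28, z=-20}

Derivation:
  after event 1 (t=5: SET y = 10): {y=10}
  after event 2 (t=13: INC y by 12): {y=22}
  after event 3 (t=16: INC x by 10): {x=10, y=22}
  after event 4 (t=23: DEL y): {x=10}
  after event 5 (t=29: INC y by 1): {x=10, y=1}
  after event 6 (t=35: DEC y by 15): {x=10, y=-14}
  after event 7 (t=40: DEC x by 7): {x=3, y=-14}
  after event 8 (t=46: INC y by 4): {x=3, y=-10}
  after event 9 (t=56: DEC y by 3): {x=3, y=-13}
  after event 10 (t=59: SET z = -20): {x=3, y=-13, z=-20}
  after event 11 (t=68: SET y = 28): {x=3, y=28, z=-20}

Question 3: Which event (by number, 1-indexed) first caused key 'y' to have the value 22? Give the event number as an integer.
Answer: 2

Derivation:
Looking for first event where y becomes 22:
  event 1: y = 10
  event 2: y 10 -> 22  <-- first match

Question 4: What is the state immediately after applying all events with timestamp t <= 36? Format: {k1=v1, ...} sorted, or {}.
Answer: {x=10, y=-14}

Derivation:
Apply events with t <= 36 (6 events):
  after event 1 (t=5: SET y = 10): {y=10}
  after event 2 (t=13: INC y by 12): {y=22}
  after event 3 (t=16: INC x by 10): {x=10, y=22}
  after event 4 (t=23: DEL y): {x=10}
  after event 5 (t=29: INC y by 1): {x=10, y=1}
  after event 6 (t=35: DEC y by 15): {x=10, y=-14}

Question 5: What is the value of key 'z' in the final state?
Answer: -20

Derivation:
Track key 'z' through all 11 events:
  event 1 (t=5: SET y = 10): z unchanged
  event 2 (t=13: INC y by 12): z unchanged
  event 3 (t=16: INC x by 10): z unchanged
  event 4 (t=23: DEL y): z unchanged
  event 5 (t=29: INC y by 1): z unchanged
  event 6 (t=35: DEC y by 15): z unchanged
  event 7 (t=40: DEC x by 7): z unchanged
  event 8 (t=46: INC y by 4): z unchanged
  event 9 (t=56: DEC y by 3): z unchanged
  event 10 (t=59: SET z = -20): z (absent) -> -20
  event 11 (t=68: SET y = 28): z unchanged
Final: z = -20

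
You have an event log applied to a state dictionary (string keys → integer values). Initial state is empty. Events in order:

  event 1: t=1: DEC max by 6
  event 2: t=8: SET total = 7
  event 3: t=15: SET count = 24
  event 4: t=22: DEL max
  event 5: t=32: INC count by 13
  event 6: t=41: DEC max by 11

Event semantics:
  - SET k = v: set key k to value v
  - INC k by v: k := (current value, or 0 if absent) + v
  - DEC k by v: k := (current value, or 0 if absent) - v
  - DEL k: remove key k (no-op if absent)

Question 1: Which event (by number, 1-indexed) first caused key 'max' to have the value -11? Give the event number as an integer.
Looking for first event where max becomes -11:
  event 1: max = -6
  event 2: max = -6
  event 3: max = -6
  event 4: max = (absent)
  event 6: max (absent) -> -11  <-- first match

Answer: 6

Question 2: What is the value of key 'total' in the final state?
Track key 'total' through all 6 events:
  event 1 (t=1: DEC max by 6): total unchanged
  event 2 (t=8: SET total = 7): total (absent) -> 7
  event 3 (t=15: SET count = 24): total unchanged
  event 4 (t=22: DEL max): total unchanged
  event 5 (t=32: INC count by 13): total unchanged
  event 6 (t=41: DEC max by 11): total unchanged
Final: total = 7

Answer: 7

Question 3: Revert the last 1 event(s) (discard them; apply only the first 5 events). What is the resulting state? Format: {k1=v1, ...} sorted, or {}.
Answer: {count=37, total=7}

Derivation:
Keep first 5 events (discard last 1):
  after event 1 (t=1: DEC max by 6): {max=-6}
  after event 2 (t=8: SET total = 7): {max=-6, total=7}
  after event 3 (t=15: SET count = 24): {count=24, max=-6, total=7}
  after event 4 (t=22: DEL max): {count=24, total=7}
  after event 5 (t=32: INC count by 13): {count=37, total=7}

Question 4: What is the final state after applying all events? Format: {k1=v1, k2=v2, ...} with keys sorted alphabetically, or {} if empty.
  after event 1 (t=1: DEC max by 6): {max=-6}
  after event 2 (t=8: SET total = 7): {max=-6, total=7}
  after event 3 (t=15: SET count = 24): {count=24, max=-6, total=7}
  after event 4 (t=22: DEL max): {count=24, total=7}
  after event 5 (t=32: INC count by 13): {count=37, total=7}
  after event 6 (t=41: DEC max by 11): {count=37, max=-11, total=7}

Answer: {count=37, max=-11, total=7}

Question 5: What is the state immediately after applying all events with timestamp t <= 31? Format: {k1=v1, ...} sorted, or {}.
Apply events with t <= 31 (4 events):
  after event 1 (t=1: DEC max by 6): {max=-6}
  after event 2 (t=8: SET total = 7): {max=-6, total=7}
  after event 3 (t=15: SET count = 24): {count=24, max=-6, total=7}
  after event 4 (t=22: DEL max): {count=24, total=7}

Answer: {count=24, total=7}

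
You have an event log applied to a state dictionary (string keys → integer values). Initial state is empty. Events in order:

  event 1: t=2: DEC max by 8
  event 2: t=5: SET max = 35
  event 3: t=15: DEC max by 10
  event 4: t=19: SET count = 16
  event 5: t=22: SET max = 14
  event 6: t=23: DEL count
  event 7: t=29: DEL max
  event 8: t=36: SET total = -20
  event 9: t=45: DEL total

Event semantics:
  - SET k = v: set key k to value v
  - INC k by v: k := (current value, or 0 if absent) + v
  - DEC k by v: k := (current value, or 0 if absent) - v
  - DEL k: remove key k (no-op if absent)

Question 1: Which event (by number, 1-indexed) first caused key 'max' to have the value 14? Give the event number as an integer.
Looking for first event where max becomes 14:
  event 1: max = -8
  event 2: max = 35
  event 3: max = 25
  event 4: max = 25
  event 5: max 25 -> 14  <-- first match

Answer: 5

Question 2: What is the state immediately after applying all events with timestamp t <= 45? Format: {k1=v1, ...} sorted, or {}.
Answer: {}

Derivation:
Apply events with t <= 45 (9 events):
  after event 1 (t=2: DEC max by 8): {max=-8}
  after event 2 (t=5: SET max = 35): {max=35}
  after event 3 (t=15: DEC max by 10): {max=25}
  after event 4 (t=19: SET count = 16): {count=16, max=25}
  after event 5 (t=22: SET max = 14): {count=16, max=14}
  after event 6 (t=23: DEL count): {max=14}
  after event 7 (t=29: DEL max): {}
  after event 8 (t=36: SET total = -20): {total=-20}
  after event 9 (t=45: DEL total): {}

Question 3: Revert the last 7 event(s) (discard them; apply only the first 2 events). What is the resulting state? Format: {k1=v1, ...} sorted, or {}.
Keep first 2 events (discard last 7):
  after event 1 (t=2: DEC max by 8): {max=-8}
  after event 2 (t=5: SET max = 35): {max=35}

Answer: {max=35}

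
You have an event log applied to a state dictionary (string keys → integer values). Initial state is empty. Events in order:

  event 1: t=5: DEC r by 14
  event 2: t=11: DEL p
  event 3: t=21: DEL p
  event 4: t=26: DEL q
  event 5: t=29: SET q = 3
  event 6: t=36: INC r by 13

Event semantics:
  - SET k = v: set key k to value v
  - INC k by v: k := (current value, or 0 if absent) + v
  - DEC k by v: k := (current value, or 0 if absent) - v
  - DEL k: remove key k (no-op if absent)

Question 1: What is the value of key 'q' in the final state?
Answer: 3

Derivation:
Track key 'q' through all 6 events:
  event 1 (t=5: DEC r by 14): q unchanged
  event 2 (t=11: DEL p): q unchanged
  event 3 (t=21: DEL p): q unchanged
  event 4 (t=26: DEL q): q (absent) -> (absent)
  event 5 (t=29: SET q = 3): q (absent) -> 3
  event 6 (t=36: INC r by 13): q unchanged
Final: q = 3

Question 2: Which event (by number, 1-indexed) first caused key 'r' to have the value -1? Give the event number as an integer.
Answer: 6

Derivation:
Looking for first event where r becomes -1:
  event 1: r = -14
  event 2: r = -14
  event 3: r = -14
  event 4: r = -14
  event 5: r = -14
  event 6: r -14 -> -1  <-- first match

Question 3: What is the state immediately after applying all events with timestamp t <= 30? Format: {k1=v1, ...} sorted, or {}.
Answer: {q=3, r=-14}

Derivation:
Apply events with t <= 30 (5 events):
  after event 1 (t=5: DEC r by 14): {r=-14}
  after event 2 (t=11: DEL p): {r=-14}
  after event 3 (t=21: DEL p): {r=-14}
  after event 4 (t=26: DEL q): {r=-14}
  after event 5 (t=29: SET q = 3): {q=3, r=-14}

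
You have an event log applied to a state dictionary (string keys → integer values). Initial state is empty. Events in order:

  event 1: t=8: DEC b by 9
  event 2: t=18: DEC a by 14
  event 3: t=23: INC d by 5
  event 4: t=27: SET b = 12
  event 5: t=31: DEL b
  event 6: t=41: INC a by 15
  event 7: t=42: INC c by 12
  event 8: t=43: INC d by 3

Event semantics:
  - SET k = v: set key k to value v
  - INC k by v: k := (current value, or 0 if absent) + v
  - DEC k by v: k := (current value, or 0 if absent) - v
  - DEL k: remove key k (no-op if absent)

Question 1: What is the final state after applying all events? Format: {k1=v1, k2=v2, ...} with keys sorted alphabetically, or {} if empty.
Answer: {a=1, c=12, d=8}

Derivation:
  after event 1 (t=8: DEC b by 9): {b=-9}
  after event 2 (t=18: DEC a by 14): {a=-14, b=-9}
  after event 3 (t=23: INC d by 5): {a=-14, b=-9, d=5}
  after event 4 (t=27: SET b = 12): {a=-14, b=12, d=5}
  after event 5 (t=31: DEL b): {a=-14, d=5}
  after event 6 (t=41: INC a by 15): {a=1, d=5}
  after event 7 (t=42: INC c by 12): {a=1, c=12, d=5}
  after event 8 (t=43: INC d by 3): {a=1, c=12, d=8}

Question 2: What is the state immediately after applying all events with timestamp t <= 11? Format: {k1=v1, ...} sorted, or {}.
Answer: {b=-9}

Derivation:
Apply events with t <= 11 (1 events):
  after event 1 (t=8: DEC b by 9): {b=-9}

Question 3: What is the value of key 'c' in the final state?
Track key 'c' through all 8 events:
  event 1 (t=8: DEC b by 9): c unchanged
  event 2 (t=18: DEC a by 14): c unchanged
  event 3 (t=23: INC d by 5): c unchanged
  event 4 (t=27: SET b = 12): c unchanged
  event 5 (t=31: DEL b): c unchanged
  event 6 (t=41: INC a by 15): c unchanged
  event 7 (t=42: INC c by 12): c (absent) -> 12
  event 8 (t=43: INC d by 3): c unchanged
Final: c = 12

Answer: 12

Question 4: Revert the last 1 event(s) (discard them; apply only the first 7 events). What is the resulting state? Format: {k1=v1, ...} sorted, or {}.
Keep first 7 events (discard last 1):
  after event 1 (t=8: DEC b by 9): {b=-9}
  after event 2 (t=18: DEC a by 14): {a=-14, b=-9}
  after event 3 (t=23: INC d by 5): {a=-14, b=-9, d=5}
  after event 4 (t=27: SET b = 12): {a=-14, b=12, d=5}
  after event 5 (t=31: DEL b): {a=-14, d=5}
  after event 6 (t=41: INC a by 15): {a=1, d=5}
  after event 7 (t=42: INC c by 12): {a=1, c=12, d=5}

Answer: {a=1, c=12, d=5}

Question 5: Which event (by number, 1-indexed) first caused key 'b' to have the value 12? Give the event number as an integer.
Looking for first event where b becomes 12:
  event 1: b = -9
  event 2: b = -9
  event 3: b = -9
  event 4: b -9 -> 12  <-- first match

Answer: 4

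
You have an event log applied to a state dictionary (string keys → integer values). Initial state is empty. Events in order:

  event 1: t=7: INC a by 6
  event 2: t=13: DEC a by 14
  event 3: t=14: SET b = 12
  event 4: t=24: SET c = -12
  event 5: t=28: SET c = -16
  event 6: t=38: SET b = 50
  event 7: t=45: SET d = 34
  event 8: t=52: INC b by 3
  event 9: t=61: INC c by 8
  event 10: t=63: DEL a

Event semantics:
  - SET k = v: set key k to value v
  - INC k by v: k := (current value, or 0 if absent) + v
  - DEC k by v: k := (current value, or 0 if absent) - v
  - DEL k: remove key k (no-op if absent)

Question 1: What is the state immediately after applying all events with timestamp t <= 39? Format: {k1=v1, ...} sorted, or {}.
Apply events with t <= 39 (6 events):
  after event 1 (t=7: INC a by 6): {a=6}
  after event 2 (t=13: DEC a by 14): {a=-8}
  after event 3 (t=14: SET b = 12): {a=-8, b=12}
  after event 4 (t=24: SET c = -12): {a=-8, b=12, c=-12}
  after event 5 (t=28: SET c = -16): {a=-8, b=12, c=-16}
  after event 6 (t=38: SET b = 50): {a=-8, b=50, c=-16}

Answer: {a=-8, b=50, c=-16}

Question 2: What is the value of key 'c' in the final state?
Track key 'c' through all 10 events:
  event 1 (t=7: INC a by 6): c unchanged
  event 2 (t=13: DEC a by 14): c unchanged
  event 3 (t=14: SET b = 12): c unchanged
  event 4 (t=24: SET c = -12): c (absent) -> -12
  event 5 (t=28: SET c = -16): c -12 -> -16
  event 6 (t=38: SET b = 50): c unchanged
  event 7 (t=45: SET d = 34): c unchanged
  event 8 (t=52: INC b by 3): c unchanged
  event 9 (t=61: INC c by 8): c -16 -> -8
  event 10 (t=63: DEL a): c unchanged
Final: c = -8

Answer: -8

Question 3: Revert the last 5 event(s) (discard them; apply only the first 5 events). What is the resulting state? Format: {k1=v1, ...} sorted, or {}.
Keep first 5 events (discard last 5):
  after event 1 (t=7: INC a by 6): {a=6}
  after event 2 (t=13: DEC a by 14): {a=-8}
  after event 3 (t=14: SET b = 12): {a=-8, b=12}
  after event 4 (t=24: SET c = -12): {a=-8, b=12, c=-12}
  after event 5 (t=28: SET c = -16): {a=-8, b=12, c=-16}

Answer: {a=-8, b=12, c=-16}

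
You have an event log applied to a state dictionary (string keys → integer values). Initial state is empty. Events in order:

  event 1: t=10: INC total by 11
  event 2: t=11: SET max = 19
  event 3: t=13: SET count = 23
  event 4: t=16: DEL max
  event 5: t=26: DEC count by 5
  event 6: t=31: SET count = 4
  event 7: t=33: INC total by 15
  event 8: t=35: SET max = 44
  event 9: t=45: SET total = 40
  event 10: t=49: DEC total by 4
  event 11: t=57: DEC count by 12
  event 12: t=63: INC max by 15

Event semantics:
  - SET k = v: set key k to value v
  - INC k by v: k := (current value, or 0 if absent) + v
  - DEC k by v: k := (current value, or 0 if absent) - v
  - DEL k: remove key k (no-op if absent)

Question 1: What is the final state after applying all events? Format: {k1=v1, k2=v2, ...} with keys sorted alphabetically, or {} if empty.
Answer: {count=-8, max=59, total=36}

Derivation:
  after event 1 (t=10: INC total by 11): {total=11}
  after event 2 (t=11: SET max = 19): {max=19, total=11}
  after event 3 (t=13: SET count = 23): {count=23, max=19, total=11}
  after event 4 (t=16: DEL max): {count=23, total=11}
  after event 5 (t=26: DEC count by 5): {count=18, total=11}
  after event 6 (t=31: SET count = 4): {count=4, total=11}
  after event 7 (t=33: INC total by 15): {count=4, total=26}
  after event 8 (t=35: SET max = 44): {count=4, max=44, total=26}
  after event 9 (t=45: SET total = 40): {count=4, max=44, total=40}
  after event 10 (t=49: DEC total by 4): {count=4, max=44, total=36}
  after event 11 (t=57: DEC count by 12): {count=-8, max=44, total=36}
  after event 12 (t=63: INC max by 15): {count=-8, max=59, total=36}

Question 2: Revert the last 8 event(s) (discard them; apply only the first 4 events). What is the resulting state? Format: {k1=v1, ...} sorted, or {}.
Keep first 4 events (discard last 8):
  after event 1 (t=10: INC total by 11): {total=11}
  after event 2 (t=11: SET max = 19): {max=19, total=11}
  after event 3 (t=13: SET count = 23): {count=23, max=19, total=11}
  after event 4 (t=16: DEL max): {count=23, total=11}

Answer: {count=23, total=11}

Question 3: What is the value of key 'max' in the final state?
Answer: 59

Derivation:
Track key 'max' through all 12 events:
  event 1 (t=10: INC total by 11): max unchanged
  event 2 (t=11: SET max = 19): max (absent) -> 19
  event 3 (t=13: SET count = 23): max unchanged
  event 4 (t=16: DEL max): max 19 -> (absent)
  event 5 (t=26: DEC count by 5): max unchanged
  event 6 (t=31: SET count = 4): max unchanged
  event 7 (t=33: INC total by 15): max unchanged
  event 8 (t=35: SET max = 44): max (absent) -> 44
  event 9 (t=45: SET total = 40): max unchanged
  event 10 (t=49: DEC total by 4): max unchanged
  event 11 (t=57: DEC count by 12): max unchanged
  event 12 (t=63: INC max by 15): max 44 -> 59
Final: max = 59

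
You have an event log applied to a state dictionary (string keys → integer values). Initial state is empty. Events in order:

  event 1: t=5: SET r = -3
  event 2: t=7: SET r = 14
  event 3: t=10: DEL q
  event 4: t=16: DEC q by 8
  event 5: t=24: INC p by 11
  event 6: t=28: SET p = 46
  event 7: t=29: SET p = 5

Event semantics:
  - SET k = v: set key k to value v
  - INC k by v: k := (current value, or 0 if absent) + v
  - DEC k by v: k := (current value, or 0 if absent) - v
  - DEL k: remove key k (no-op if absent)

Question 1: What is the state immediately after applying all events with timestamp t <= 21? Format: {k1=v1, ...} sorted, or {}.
Answer: {q=-8, r=14}

Derivation:
Apply events with t <= 21 (4 events):
  after event 1 (t=5: SET r = -3): {r=-3}
  after event 2 (t=7: SET r = 14): {r=14}
  after event 3 (t=10: DEL q): {r=14}
  after event 4 (t=16: DEC q by 8): {q=-8, r=14}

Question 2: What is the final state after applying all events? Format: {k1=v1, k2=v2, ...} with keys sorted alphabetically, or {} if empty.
Answer: {p=5, q=-8, r=14}

Derivation:
  after event 1 (t=5: SET r = -3): {r=-3}
  after event 2 (t=7: SET r = 14): {r=14}
  after event 3 (t=10: DEL q): {r=14}
  after event 4 (t=16: DEC q by 8): {q=-8, r=14}
  after event 5 (t=24: INC p by 11): {p=11, q=-8, r=14}
  after event 6 (t=28: SET p = 46): {p=46, q=-8, r=14}
  after event 7 (t=29: SET p = 5): {p=5, q=-8, r=14}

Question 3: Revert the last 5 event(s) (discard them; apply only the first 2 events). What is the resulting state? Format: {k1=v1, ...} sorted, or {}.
Keep first 2 events (discard last 5):
  after event 1 (t=5: SET r = -3): {r=-3}
  after event 2 (t=7: SET r = 14): {r=14}

Answer: {r=14}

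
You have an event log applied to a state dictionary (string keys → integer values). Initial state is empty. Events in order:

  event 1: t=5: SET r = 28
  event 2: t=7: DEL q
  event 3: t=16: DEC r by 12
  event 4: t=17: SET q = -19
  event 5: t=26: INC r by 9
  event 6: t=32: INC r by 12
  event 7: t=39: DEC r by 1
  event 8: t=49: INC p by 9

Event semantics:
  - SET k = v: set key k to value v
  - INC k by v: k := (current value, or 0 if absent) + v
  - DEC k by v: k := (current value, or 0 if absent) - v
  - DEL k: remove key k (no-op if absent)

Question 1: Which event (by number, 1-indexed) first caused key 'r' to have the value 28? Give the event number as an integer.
Answer: 1

Derivation:
Looking for first event where r becomes 28:
  event 1: r (absent) -> 28  <-- first match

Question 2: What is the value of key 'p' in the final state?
Track key 'p' through all 8 events:
  event 1 (t=5: SET r = 28): p unchanged
  event 2 (t=7: DEL q): p unchanged
  event 3 (t=16: DEC r by 12): p unchanged
  event 4 (t=17: SET q = -19): p unchanged
  event 5 (t=26: INC r by 9): p unchanged
  event 6 (t=32: INC r by 12): p unchanged
  event 7 (t=39: DEC r by 1): p unchanged
  event 8 (t=49: INC p by 9): p (absent) -> 9
Final: p = 9

Answer: 9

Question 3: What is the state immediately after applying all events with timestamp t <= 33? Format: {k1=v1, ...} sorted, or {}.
Apply events with t <= 33 (6 events):
  after event 1 (t=5: SET r = 28): {r=28}
  after event 2 (t=7: DEL q): {r=28}
  after event 3 (t=16: DEC r by 12): {r=16}
  after event 4 (t=17: SET q = -19): {q=-19, r=16}
  after event 5 (t=26: INC r by 9): {q=-19, r=25}
  after event 6 (t=32: INC r by 12): {q=-19, r=37}

Answer: {q=-19, r=37}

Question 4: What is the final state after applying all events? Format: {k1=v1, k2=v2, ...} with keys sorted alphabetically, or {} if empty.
Answer: {p=9, q=-19, r=36}

Derivation:
  after event 1 (t=5: SET r = 28): {r=28}
  after event 2 (t=7: DEL q): {r=28}
  after event 3 (t=16: DEC r by 12): {r=16}
  after event 4 (t=17: SET q = -19): {q=-19, r=16}
  after event 5 (t=26: INC r by 9): {q=-19, r=25}
  after event 6 (t=32: INC r by 12): {q=-19, r=37}
  after event 7 (t=39: DEC r by 1): {q=-19, r=36}
  after event 8 (t=49: INC p by 9): {p=9, q=-19, r=36}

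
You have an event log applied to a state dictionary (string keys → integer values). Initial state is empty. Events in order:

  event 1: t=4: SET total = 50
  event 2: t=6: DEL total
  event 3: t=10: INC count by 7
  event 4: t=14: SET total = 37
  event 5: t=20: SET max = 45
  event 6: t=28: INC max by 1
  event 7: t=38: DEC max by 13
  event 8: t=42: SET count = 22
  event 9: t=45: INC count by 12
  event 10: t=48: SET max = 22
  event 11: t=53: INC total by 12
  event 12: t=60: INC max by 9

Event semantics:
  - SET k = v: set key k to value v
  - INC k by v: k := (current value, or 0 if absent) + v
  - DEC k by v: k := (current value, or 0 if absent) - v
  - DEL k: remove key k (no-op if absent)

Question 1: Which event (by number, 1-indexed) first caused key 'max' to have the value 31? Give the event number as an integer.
Looking for first event where max becomes 31:
  event 5: max = 45
  event 6: max = 46
  event 7: max = 33
  event 8: max = 33
  event 9: max = 33
  event 10: max = 22
  event 11: max = 22
  event 12: max 22 -> 31  <-- first match

Answer: 12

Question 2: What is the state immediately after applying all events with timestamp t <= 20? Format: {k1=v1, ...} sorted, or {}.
Answer: {count=7, max=45, total=37}

Derivation:
Apply events with t <= 20 (5 events):
  after event 1 (t=4: SET total = 50): {total=50}
  after event 2 (t=6: DEL total): {}
  after event 3 (t=10: INC count by 7): {count=7}
  after event 4 (t=14: SET total = 37): {count=7, total=37}
  after event 5 (t=20: SET max = 45): {count=7, max=45, total=37}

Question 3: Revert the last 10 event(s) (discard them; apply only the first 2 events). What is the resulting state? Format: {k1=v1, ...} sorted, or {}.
Keep first 2 events (discard last 10):
  after event 1 (t=4: SET total = 50): {total=50}
  after event 2 (t=6: DEL total): {}

Answer: {}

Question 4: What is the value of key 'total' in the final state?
Track key 'total' through all 12 events:
  event 1 (t=4: SET total = 50): total (absent) -> 50
  event 2 (t=6: DEL total): total 50 -> (absent)
  event 3 (t=10: INC count by 7): total unchanged
  event 4 (t=14: SET total = 37): total (absent) -> 37
  event 5 (t=20: SET max = 45): total unchanged
  event 6 (t=28: INC max by 1): total unchanged
  event 7 (t=38: DEC max by 13): total unchanged
  event 8 (t=42: SET count = 22): total unchanged
  event 9 (t=45: INC count by 12): total unchanged
  event 10 (t=48: SET max = 22): total unchanged
  event 11 (t=53: INC total by 12): total 37 -> 49
  event 12 (t=60: INC max by 9): total unchanged
Final: total = 49

Answer: 49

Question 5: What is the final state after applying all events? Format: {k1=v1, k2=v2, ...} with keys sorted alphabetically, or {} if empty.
Answer: {count=34, max=31, total=49}

Derivation:
  after event 1 (t=4: SET total = 50): {total=50}
  after event 2 (t=6: DEL total): {}
  after event 3 (t=10: INC count by 7): {count=7}
  after event 4 (t=14: SET total = 37): {count=7, total=37}
  after event 5 (t=20: SET max = 45): {count=7, max=45, total=37}
  after event 6 (t=28: INC max by 1): {count=7, max=46, total=37}
  after event 7 (t=38: DEC max by 13): {count=7, max=33, total=37}
  after event 8 (t=42: SET count = 22): {count=22, max=33, total=37}
  after event 9 (t=45: INC count by 12): {count=34, max=33, total=37}
  after event 10 (t=48: SET max = 22): {count=34, max=22, total=37}
  after event 11 (t=53: INC total by 12): {count=34, max=22, total=49}
  after event 12 (t=60: INC max by 9): {count=34, max=31, total=49}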